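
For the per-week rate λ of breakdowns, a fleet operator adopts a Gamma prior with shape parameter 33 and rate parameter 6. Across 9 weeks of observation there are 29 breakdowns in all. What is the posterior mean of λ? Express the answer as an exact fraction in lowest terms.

62/15

Total count 29 over total exposure 9 weeks.
By Gamma–Poisson conjugacy, the posterior is Gamma(α + Σx, β + Σt) = Gamma(33 + 29, 6 + 9) = Gamma(62, 15).
Posterior mean = α'/β' = 62/15.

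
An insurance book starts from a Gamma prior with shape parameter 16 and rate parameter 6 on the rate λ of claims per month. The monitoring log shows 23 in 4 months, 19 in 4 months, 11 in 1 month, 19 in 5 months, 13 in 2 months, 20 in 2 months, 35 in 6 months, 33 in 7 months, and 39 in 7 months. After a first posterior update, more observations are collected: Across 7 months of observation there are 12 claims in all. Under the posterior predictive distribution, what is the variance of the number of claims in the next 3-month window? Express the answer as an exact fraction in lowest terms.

Total count: 23 + 19 + 11 + 19 + 13 + 20 + 35 + 33 + 39 = 212.
Total exposure: 4 + 4 + 1 + 5 + 2 + 2 + 6 + 7 + 7 = 38 months.
After the first batch: Gamma(16 + 212, 6 + 38) = Gamma(228, 44).
Total count 12 over total exposure 7 months.
After the second batch: Gamma(228 + 12, 44 + 7) = Gamma(240, 51).
The posterior predictive for a window of length T is Negative Binomial with variance T·α'·(β'+T)/β'² = 3·240·54/2601 = 4320/289.

4320/289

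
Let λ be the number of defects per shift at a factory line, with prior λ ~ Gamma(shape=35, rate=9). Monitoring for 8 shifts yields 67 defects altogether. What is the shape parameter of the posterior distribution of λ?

Total count 67 over total exposure 8 shifts.
Posterior: α' = 35 + 67 = 102, β' = 9 + 8 = 17.

102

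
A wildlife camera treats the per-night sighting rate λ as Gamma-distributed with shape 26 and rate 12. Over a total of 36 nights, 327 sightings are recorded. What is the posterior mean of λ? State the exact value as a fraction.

Total count 327 over total exposure 36 nights.
Posterior: α' = 26 + 327 = 353, β' = 12 + 36 = 48.
Posterior mean = α'/β' = 353/48.

353/48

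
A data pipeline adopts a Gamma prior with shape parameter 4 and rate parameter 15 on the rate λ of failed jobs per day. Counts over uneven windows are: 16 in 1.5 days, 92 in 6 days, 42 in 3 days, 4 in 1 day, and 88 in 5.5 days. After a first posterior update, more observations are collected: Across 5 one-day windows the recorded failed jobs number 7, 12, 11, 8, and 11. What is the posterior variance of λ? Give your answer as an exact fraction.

Total count: 16 + 92 + 42 + 4 + 88 = 242.
Total exposure: 1.5 + 6 + 3 + 1 + 5.5 = 17 days.
After the first batch: Gamma(4 + 242, 15 + 17) = Gamma(246, 32).
Total count: 7 + 12 + 11 + 8 + 11 = 49.
Total exposure: 5 days.
After the second batch: Gamma(246 + 49, 32 + 5) = Gamma(295, 37).
Posterior variance = α'/β'² = 295/1369.

295/1369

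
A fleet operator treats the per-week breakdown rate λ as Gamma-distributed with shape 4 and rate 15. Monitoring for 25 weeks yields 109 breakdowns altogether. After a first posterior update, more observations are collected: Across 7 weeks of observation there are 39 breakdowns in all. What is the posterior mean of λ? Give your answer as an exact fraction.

Total count 109 over total exposure 25 weeks.
After the first batch: Gamma(4 + 109, 15 + 25) = Gamma(113, 40).
Total count 39 over total exposure 7 weeks.
After the second batch: Gamma(113 + 39, 40 + 7) = Gamma(152, 47).
Posterior mean = α'/β' = 152/47.

152/47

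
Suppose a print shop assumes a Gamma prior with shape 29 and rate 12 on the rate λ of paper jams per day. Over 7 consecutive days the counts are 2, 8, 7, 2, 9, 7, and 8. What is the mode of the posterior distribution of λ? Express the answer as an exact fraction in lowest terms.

Total count: 2 + 8 + 7 + 2 + 9 + 7 + 8 = 43.
Total exposure: 7 days.
Conjugate update: add total count to the shape and total exposure to the rate, giving Gamma(72, 19).
Posterior mode = (α'−1)/β' = 71/19.

71/19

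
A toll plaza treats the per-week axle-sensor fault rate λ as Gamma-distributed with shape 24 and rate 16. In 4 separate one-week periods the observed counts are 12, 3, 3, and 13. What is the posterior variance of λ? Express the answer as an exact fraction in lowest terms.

11/80

Total count: 12 + 3 + 3 + 13 = 31.
Total exposure: 4 weeks.
Conjugate update: add total count to the shape and total exposure to the rate, giving Gamma(55, 20).
Posterior variance = α'/β'² = 55/400 = 11/80.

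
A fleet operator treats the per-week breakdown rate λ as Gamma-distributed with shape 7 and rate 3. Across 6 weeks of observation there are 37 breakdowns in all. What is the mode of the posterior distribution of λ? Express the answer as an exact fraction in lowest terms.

Total count 37 over total exposure 6 weeks.
By Gamma–Poisson conjugacy, the posterior is Gamma(α + Σx, β + Σt) = Gamma(7 + 37, 3 + 6) = Gamma(44, 9).
Posterior mode = (α'−1)/β' = 43/9.

43/9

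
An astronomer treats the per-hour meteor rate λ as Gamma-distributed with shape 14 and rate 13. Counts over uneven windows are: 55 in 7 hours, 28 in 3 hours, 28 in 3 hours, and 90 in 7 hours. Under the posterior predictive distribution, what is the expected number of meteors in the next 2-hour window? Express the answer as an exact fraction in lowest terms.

Total count: 55 + 28 + 28 + 90 = 201.
Total exposure: 7 + 3 + 3 + 7 = 20 hours.
By Gamma–Poisson conjugacy, the posterior is Gamma(α + Σx, β + Σt) = Gamma(14 + 201, 13 + 20) = Gamma(215, 33).
Predictive mean over a 2-hour window = T·E[λ|data] = 2·215/33 = 430/33.

430/33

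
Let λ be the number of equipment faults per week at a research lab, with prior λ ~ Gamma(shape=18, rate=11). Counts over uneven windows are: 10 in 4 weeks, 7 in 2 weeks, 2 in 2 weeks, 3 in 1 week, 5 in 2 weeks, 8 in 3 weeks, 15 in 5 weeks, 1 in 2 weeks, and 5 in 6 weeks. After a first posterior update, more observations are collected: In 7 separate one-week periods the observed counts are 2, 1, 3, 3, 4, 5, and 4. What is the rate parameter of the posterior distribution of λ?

45

Total count: 10 + 7 + 2 + 3 + 5 + 8 + 15 + 1 + 5 = 56.
Total exposure: 4 + 2 + 2 + 1 + 2 + 3 + 5 + 2 + 6 = 27 weeks.
After the first batch: Gamma(18 + 56, 11 + 27) = Gamma(74, 38).
Total count: 2 + 1 + 3 + 3 + 4 + 5 + 4 = 22.
Total exposure: 7 weeks.
After the second batch: Gamma(74 + 22, 38 + 7) = Gamma(96, 45).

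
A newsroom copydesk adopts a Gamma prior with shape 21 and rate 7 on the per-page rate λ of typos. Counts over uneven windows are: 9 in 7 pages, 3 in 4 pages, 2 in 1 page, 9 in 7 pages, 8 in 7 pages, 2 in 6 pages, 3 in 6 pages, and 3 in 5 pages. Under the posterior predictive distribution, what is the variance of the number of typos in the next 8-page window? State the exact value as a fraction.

1392/125

Total count: 9 + 3 + 2 + 9 + 8 + 2 + 3 + 3 = 39.
Total exposure: 7 + 4 + 1 + 7 + 7 + 6 + 6 + 5 = 43 pages.
Posterior: α' = 21 + 39 = 60, β' = 7 + 43 = 50.
The posterior predictive for a window of length T is Negative Binomial with variance T·α'·(β'+T)/β'² = 8·60·58/2500 = 1392/125.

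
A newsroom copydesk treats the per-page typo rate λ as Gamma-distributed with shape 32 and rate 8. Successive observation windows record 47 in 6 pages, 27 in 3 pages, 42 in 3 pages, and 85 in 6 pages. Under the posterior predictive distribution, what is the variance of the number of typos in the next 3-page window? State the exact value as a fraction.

Total count: 47 + 27 + 42 + 85 = 201.
Total exposure: 6 + 3 + 3 + 6 = 18 pages.
By Gamma–Poisson conjugacy, the posterior is Gamma(α + Σx, β + Σt) = Gamma(32 + 201, 8 + 18) = Gamma(233, 26).
The posterior predictive for a window of length T is Negative Binomial with variance T·α'·(β'+T)/β'² = 3·233·29/676 = 20271/676.

20271/676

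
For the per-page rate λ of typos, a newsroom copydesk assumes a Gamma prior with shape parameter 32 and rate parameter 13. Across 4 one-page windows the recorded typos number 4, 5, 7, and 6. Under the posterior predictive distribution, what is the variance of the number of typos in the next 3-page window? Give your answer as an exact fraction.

3240/289

Total count: 4 + 5 + 7 + 6 = 22.
Total exposure: 4 pages.
The Gamma prior is conjugate for the Poisson rate, so λ | data ~ Gamma(32+22, 13+4) = Gamma(54, 17).
The posterior predictive for a window of length T is Negative Binomial with variance T·α'·(β'+T)/β'² = 3·54·20/289 = 3240/289.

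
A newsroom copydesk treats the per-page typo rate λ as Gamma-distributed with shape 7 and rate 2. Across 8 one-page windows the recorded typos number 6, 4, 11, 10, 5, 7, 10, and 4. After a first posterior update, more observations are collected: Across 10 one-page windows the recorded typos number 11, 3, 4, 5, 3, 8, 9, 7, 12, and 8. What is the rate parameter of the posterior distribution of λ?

Total count: 6 + 4 + 11 + 10 + 5 + 7 + 10 + 4 = 57.
Total exposure: 8 pages.
After the first batch: Gamma(7 + 57, 2 + 8) = Gamma(64, 10).
Total count: 11 + 3 + 4 + 5 + 3 + 8 + 9 + 7 + 12 + 8 = 70.
Total exposure: 10 pages.
After the second batch: Gamma(64 + 70, 10 + 10) = Gamma(134, 20).

20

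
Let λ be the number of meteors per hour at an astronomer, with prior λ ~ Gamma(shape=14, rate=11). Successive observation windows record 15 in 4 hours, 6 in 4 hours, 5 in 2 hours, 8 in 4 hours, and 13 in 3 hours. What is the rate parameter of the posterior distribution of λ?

28

Total count: 15 + 6 + 5 + 8 + 13 = 47.
Total exposure: 4 + 4 + 2 + 4 + 3 = 17 hours.
Posterior: α' = 14 + 47 = 61, β' = 11 + 17 = 28.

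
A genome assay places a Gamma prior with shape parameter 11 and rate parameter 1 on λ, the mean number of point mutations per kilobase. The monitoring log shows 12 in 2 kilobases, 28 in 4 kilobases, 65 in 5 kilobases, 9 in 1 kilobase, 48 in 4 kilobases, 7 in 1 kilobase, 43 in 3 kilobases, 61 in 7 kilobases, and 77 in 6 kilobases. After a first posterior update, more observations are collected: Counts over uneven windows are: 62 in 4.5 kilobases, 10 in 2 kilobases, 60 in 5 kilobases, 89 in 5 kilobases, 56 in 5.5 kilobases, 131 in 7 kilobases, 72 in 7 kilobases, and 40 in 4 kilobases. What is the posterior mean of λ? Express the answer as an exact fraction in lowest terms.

881/74

Total count: 12 + 28 + 65 + 9 + 48 + 7 + 43 + 61 + 77 = 350.
Total exposure: 2 + 4 + 5 + 1 + 4 + 1 + 3 + 7 + 6 = 33 kilobases.
After the first batch: Gamma(11 + 350, 1 + 33) = Gamma(361, 34).
Total count: 62 + 10 + 60 + 89 + 56 + 131 + 72 + 40 = 520.
Total exposure: 4.5 + 2 + 5 + 5 + 5.5 + 7 + 7 + 4 = 40 kilobases.
After the second batch: Gamma(361 + 520, 34 + 40) = Gamma(881, 74).
Posterior mean = α'/β' = 881/74.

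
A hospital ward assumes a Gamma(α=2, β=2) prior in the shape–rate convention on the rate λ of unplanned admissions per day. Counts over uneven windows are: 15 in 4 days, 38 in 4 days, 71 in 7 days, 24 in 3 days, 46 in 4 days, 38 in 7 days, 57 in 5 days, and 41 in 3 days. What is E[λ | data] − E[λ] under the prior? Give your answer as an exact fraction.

293/39

Total count: 15 + 38 + 71 + 24 + 46 + 38 + 57 + 41 = 330.
Total exposure: 4 + 4 + 7 + 3 + 4 + 7 + 5 + 3 = 37 days.
By Gamma–Poisson conjugacy, the posterior is Gamma(α + Σx, β + Σt) = Gamma(2 + 330, 2 + 37) = Gamma(332, 39).
Posterior mean = 332/39 = 332/39; prior mean = 2/2 = 1. Difference = 332/39 − 1 = 293/39.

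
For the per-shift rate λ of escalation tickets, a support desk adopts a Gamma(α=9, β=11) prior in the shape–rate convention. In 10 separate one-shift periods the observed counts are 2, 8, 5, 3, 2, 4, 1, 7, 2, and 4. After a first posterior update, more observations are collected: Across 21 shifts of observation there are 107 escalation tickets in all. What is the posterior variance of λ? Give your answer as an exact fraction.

11/126

Total count: 2 + 8 + 5 + 3 + 2 + 4 + 1 + 7 + 2 + 4 = 38.
Total exposure: 10 shifts.
After the first batch: Gamma(9 + 38, 11 + 10) = Gamma(47, 21).
Total count 107 over total exposure 21 shifts.
After the second batch: Gamma(47 + 107, 21 + 21) = Gamma(154, 42).
Posterior variance = α'/β'² = 154/1764 = 11/126.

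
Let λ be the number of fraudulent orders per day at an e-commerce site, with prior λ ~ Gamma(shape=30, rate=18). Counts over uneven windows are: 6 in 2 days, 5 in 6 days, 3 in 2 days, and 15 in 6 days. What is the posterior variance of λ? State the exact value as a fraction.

Total count: 6 + 5 + 3 + 15 = 29.
Total exposure: 2 + 6 + 2 + 6 = 16 days.
The Gamma prior is conjugate for the Poisson rate, so λ | data ~ Gamma(30+29, 18+16) = Gamma(59, 34).
Posterior variance = α'/β'² = 59/1156.

59/1156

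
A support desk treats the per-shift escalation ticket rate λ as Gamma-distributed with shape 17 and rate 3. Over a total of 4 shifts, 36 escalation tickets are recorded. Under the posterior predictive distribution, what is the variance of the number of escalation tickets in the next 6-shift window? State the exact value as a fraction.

Total count 36 over total exposure 4 shifts.
Conjugate update: add total count to the shape and total exposure to the rate, giving Gamma(53, 7).
The posterior predictive for a window of length T is Negative Binomial with variance T·α'·(β'+T)/β'² = 6·53·13/49 = 4134/49.

4134/49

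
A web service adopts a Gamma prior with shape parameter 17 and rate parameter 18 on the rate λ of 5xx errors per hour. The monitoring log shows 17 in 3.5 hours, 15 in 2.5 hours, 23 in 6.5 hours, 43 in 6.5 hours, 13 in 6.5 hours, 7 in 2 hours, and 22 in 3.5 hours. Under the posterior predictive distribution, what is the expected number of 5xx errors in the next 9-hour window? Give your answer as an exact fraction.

Total count: 17 + 15 + 23 + 43 + 13 + 7 + 22 = 140.
Total exposure: 3.5 + 2.5 + 6.5 + 6.5 + 6.5 + 2 + 3.5 = 31 hours.
By Gamma–Poisson conjugacy, the posterior is Gamma(α + Σx, β + Σt) = Gamma(17 + 140, 18 + 31) = Gamma(157, 49).
Predictive mean over a 9-hour window = T·E[λ|data] = 9·157/49 = 1413/49.

1413/49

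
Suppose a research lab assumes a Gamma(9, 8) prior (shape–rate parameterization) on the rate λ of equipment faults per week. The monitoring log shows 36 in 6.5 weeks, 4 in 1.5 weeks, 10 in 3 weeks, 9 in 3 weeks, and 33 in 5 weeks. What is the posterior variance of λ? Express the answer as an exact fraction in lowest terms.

Total count: 36 + 4 + 10 + 9 + 33 = 92.
Total exposure: 6.5 + 1.5 + 3 + 3 + 5 = 19 weeks.
Posterior: α' = 9 + 92 = 101, β' = 8 + 19 = 27.
Posterior variance = α'/β'² = 101/729.

101/729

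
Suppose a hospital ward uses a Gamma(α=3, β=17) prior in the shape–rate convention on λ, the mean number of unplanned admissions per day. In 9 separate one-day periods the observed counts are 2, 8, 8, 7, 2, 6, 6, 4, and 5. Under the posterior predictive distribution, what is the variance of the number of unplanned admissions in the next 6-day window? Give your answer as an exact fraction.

Total count: 2 + 8 + 8 + 7 + 2 + 6 + 6 + 4 + 5 = 48.
Total exposure: 9 days.
The Gamma prior is conjugate for the Poisson rate, so λ | data ~ Gamma(3+48, 17+9) = Gamma(51, 26).
The posterior predictive for a window of length T is Negative Binomial with variance T·α'·(β'+T)/β'² = 6·51·32/676 = 2448/169.

2448/169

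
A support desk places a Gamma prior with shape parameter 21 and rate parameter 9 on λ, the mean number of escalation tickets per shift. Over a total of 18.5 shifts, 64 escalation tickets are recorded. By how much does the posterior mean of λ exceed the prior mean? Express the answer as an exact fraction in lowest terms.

Total count 64 over total exposure 18.5 shifts.
Conjugate update: add total count to the shape and total exposure to the rate, giving Gamma(85, 55/2).
Posterior mean = 85/(55/2) = 34/11; prior mean = 21/9 = 7/3. Difference = 34/11 − 7/3 = 25/33.

25/33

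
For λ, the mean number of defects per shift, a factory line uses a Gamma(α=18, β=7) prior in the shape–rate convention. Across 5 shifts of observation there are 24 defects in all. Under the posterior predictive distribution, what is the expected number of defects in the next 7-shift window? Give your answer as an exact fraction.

Total count 24 over total exposure 5 shifts.
Gamma(α, β) with Poisson data over total exposure Σt gives posterior Gamma(α+Σx, β+Σt) = Gamma(42, 12).
Predictive mean over a 7-shift window = T·E[λ|data] = 7·42/12 = 49/2.

49/2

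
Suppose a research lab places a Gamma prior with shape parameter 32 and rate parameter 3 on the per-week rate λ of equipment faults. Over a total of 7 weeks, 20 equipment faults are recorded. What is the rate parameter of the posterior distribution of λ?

10

Total count 20 over total exposure 7 weeks.
Conjugate update: add total count to the shape and total exposure to the rate, giving Gamma(52, 10).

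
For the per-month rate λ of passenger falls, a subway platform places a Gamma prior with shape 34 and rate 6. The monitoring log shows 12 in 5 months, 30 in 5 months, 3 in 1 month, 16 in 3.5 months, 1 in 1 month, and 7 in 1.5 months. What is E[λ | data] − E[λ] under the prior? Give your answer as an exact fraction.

Total count: 12 + 30 + 3 + 16 + 1 + 7 = 69.
Total exposure: 5 + 5 + 1 + 3.5 + 1 + 1.5 = 17 months.
Posterior: α' = 34 + 69 = 103, β' = 6 + 17 = 23.
Posterior mean = 103/23 = 103/23; prior mean = 34/6 = 17/3. Difference = 103/23 − 17/3 = -82/69.

-82/69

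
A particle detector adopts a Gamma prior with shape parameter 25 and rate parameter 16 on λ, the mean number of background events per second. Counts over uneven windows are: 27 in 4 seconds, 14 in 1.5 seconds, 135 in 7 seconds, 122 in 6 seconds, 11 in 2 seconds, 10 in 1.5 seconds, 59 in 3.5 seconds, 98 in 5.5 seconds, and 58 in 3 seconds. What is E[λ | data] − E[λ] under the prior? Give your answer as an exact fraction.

3847/400

Total count: 27 + 14 + 135 + 122 + 11 + 10 + 59 + 98 + 58 = 534.
Total exposure: 4 + 1.5 + 7 + 6 + 2 + 1.5 + 3.5 + 5.5 + 3 = 34 seconds.
By Gamma–Poisson conjugacy, the posterior is Gamma(α + Σx, β + Σt) = Gamma(25 + 534, 16 + 34) = Gamma(559, 50).
Posterior mean = 559/50 = 559/50; prior mean = 25/16 = 25/16. Difference = 559/50 − 25/16 = 3847/400.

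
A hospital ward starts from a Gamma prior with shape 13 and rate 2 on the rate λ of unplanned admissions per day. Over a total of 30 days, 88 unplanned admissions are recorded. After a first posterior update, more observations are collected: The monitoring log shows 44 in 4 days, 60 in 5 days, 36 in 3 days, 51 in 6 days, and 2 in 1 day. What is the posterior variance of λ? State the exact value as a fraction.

98/867

Total count 88 over total exposure 30 days.
After the first batch: Gamma(13 + 88, 2 + 30) = Gamma(101, 32).
Total count: 44 + 60 + 36 + 51 + 2 = 193.
Total exposure: 4 + 5 + 3 + 6 + 1 = 19 days.
After the second batch: Gamma(101 + 193, 32 + 19) = Gamma(294, 51).
Posterior variance = α'/β'² = 294/2601 = 98/867.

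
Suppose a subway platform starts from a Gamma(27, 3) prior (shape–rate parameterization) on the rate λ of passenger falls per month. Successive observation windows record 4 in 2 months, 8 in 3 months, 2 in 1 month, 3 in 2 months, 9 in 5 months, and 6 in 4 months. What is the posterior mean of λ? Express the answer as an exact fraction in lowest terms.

Total count: 4 + 8 + 2 + 3 + 9 + 6 = 32.
Total exposure: 2 + 3 + 1 + 2 + 5 + 4 = 17 months.
Posterior: α' = 27 + 32 = 59, β' = 3 + 17 = 20.
Posterior mean = α'/β' = 59/20.

59/20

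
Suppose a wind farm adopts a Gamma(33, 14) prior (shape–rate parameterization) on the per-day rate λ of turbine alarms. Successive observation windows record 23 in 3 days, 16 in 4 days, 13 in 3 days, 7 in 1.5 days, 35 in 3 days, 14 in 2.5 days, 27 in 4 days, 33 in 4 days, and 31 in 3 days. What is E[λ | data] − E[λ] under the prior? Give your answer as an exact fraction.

19/6

Total count: 23 + 16 + 13 + 7 + 35 + 14 + 27 + 33 + 31 = 199.
Total exposure: 3 + 4 + 3 + 1.5 + 3 + 2.5 + 4 + 4 + 3 = 28 days.
Posterior: α' = 33 + 199 = 232, β' = 14 + 28 = 42.
Posterior mean = 232/42 = 116/21; prior mean = 33/14 = 33/14. Difference = 116/21 − 33/14 = 19/6.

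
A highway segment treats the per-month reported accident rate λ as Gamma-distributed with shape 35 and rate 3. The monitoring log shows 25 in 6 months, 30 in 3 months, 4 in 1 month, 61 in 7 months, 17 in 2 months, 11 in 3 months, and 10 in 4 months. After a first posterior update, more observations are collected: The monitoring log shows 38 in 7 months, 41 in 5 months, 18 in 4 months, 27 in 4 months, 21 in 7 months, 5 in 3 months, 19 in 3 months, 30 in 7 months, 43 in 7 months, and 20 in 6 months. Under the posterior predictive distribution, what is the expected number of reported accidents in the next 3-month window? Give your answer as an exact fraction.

1365/82

Total count: 25 + 30 + 4 + 61 + 17 + 11 + 10 = 158.
Total exposure: 6 + 3 + 1 + 7 + 2 + 3 + 4 = 26 months.
After the first batch: Gamma(35 + 158, 3 + 26) = Gamma(193, 29).
Total count: 38 + 41 + 18 + 27 + 21 + 5 + 19 + 30 + 43 + 20 = 262.
Total exposure: 7 + 5 + 4 + 4 + 7 + 3 + 3 + 7 + 7 + 6 = 53 months.
After the second batch: Gamma(193 + 262, 29 + 53) = Gamma(455, 82).
Predictive mean over a 3-month window = T·E[λ|data] = 3·455/82 = 1365/82.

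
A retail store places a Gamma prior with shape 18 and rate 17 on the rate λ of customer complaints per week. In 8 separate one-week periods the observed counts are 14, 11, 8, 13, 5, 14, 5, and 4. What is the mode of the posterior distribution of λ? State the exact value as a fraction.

91/25

Total count: 14 + 11 + 8 + 13 + 5 + 14 + 5 + 4 = 74.
Total exposure: 8 weeks.
Posterior: α' = 18 + 74 = 92, β' = 17 + 8 = 25.
Posterior mode = (α'−1)/β' = 91/25.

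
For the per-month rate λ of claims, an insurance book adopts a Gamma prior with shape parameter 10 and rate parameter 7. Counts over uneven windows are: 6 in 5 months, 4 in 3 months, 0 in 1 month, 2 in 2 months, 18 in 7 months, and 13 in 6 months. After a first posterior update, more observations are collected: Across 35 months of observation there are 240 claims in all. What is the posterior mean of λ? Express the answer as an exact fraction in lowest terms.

293/66

Total count: 6 + 4 + 0 + 2 + 18 + 13 = 43.
Total exposure: 5 + 3 + 1 + 2 + 7 + 6 = 24 months.
After the first batch: Gamma(10 + 43, 7 + 24) = Gamma(53, 31).
Total count 240 over total exposure 35 months.
After the second batch: Gamma(53 + 240, 31 + 35) = Gamma(293, 66).
Posterior mean = α'/β' = 293/66.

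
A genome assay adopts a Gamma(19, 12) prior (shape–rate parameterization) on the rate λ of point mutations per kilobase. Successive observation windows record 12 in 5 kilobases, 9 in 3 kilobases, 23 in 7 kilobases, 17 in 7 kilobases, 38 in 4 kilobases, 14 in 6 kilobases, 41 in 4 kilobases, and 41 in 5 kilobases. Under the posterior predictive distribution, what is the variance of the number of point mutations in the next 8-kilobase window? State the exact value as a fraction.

104432/2809

Total count: 12 + 9 + 23 + 17 + 38 + 14 + 41 + 41 = 195.
Total exposure: 5 + 3 + 7 + 7 + 4 + 6 + 4 + 5 = 41 kilobases.
Posterior: α' = 19 + 195 = 214, β' = 12 + 41 = 53.
The posterior predictive for a window of length T is Negative Binomial with variance T·α'·(β'+T)/β'² = 8·214·61/2809 = 104432/2809.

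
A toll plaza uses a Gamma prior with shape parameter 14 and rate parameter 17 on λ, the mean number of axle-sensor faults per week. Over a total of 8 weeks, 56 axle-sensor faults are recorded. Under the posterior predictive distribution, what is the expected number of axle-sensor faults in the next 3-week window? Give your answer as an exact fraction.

42/5

Total count 56 over total exposure 8 weeks.
Conjugate update: add total count to the shape and total exposure to the rate, giving Gamma(70, 25).
Predictive mean over a 3-week window = T·E[λ|data] = 3·70/25 = 42/5.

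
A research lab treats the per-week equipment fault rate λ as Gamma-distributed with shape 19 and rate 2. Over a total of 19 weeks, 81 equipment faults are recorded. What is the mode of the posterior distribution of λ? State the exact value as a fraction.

Total count 81 over total exposure 19 weeks.
Conjugate update: add total count to the shape and total exposure to the rate, giving Gamma(100, 21).
Posterior mode = (α'−1)/β' = 99/21 = 33/7.

33/7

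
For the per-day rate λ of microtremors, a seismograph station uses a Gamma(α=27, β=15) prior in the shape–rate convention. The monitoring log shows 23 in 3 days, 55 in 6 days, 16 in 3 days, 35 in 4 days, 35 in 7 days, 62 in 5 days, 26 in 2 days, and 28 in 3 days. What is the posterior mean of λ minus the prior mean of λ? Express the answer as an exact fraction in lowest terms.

1103/240

Total count: 23 + 55 + 16 + 35 + 35 + 62 + 26 + 28 = 280.
Total exposure: 3 + 6 + 3 + 4 + 7 + 5 + 2 + 3 = 33 days.
The Gamma prior is conjugate for the Poisson rate, so λ | data ~ Gamma(27+280, 15+33) = Gamma(307, 48).
Posterior mean = 307/48 = 307/48; prior mean = 27/15 = 9/5. Difference = 307/48 − 9/5 = 1103/240.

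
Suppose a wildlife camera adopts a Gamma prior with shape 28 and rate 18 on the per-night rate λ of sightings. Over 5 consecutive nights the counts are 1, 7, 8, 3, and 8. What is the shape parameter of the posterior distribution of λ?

55

Total count: 1 + 7 + 8 + 3 + 8 = 27.
Total exposure: 5 nights.
The Gamma prior is conjugate for the Poisson rate, so λ | data ~ Gamma(28+27, 18+5) = Gamma(55, 23).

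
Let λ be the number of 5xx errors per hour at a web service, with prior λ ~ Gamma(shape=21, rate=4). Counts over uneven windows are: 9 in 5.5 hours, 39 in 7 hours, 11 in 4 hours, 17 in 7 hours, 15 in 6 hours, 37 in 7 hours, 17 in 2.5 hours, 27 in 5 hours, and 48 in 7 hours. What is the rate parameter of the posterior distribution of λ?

55

Total count: 9 + 39 + 11 + 17 + 15 + 37 + 17 + 27 + 48 = 220.
Total exposure: 5.5 + 7 + 4 + 7 + 6 + 7 + 2.5 + 5 + 7 = 51 hours.
Posterior: α' = 21 + 220 = 241, β' = 4 + 51 = 55.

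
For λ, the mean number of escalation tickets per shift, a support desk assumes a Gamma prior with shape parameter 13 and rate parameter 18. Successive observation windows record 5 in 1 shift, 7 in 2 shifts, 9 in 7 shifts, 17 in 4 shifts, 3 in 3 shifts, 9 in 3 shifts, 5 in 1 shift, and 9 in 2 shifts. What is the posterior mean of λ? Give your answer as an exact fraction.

77/41

Total count: 5 + 7 + 9 + 17 + 3 + 9 + 5 + 9 = 64.
Total exposure: 1 + 2 + 7 + 4 + 3 + 3 + 1 + 2 = 23 shifts.
Gamma(α, β) with Poisson data over total exposure Σt gives posterior Gamma(α+Σx, β+Σt) = Gamma(77, 41).
Posterior mean = α'/β' = 77/41.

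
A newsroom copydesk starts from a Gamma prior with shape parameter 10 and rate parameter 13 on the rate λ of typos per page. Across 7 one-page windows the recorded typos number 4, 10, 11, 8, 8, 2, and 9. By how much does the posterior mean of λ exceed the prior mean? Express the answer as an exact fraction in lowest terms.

Total count: 4 + 10 + 11 + 8 + 8 + 2 + 9 = 52.
Total exposure: 7 pages.
By Gamma–Poisson conjugacy, the posterior is Gamma(α + Σx, β + Σt) = Gamma(10 + 52, 13 + 7) = Gamma(62, 20).
Posterior mean = 62/20 = 31/10; prior mean = 10/13 = 10/13. Difference = 31/10 − 10/13 = 303/130.

303/130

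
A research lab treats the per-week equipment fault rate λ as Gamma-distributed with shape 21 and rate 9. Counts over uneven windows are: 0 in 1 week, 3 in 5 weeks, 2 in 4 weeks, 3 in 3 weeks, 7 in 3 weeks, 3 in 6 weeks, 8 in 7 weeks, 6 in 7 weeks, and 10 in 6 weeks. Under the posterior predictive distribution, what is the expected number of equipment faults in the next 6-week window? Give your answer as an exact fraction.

126/17

Total count: 0 + 3 + 2 + 3 + 7 + 3 + 8 + 6 + 10 = 42.
Total exposure: 1 + 5 + 4 + 3 + 3 + 6 + 7 + 7 + 6 = 42 weeks.
The Gamma prior is conjugate for the Poisson rate, so λ | data ~ Gamma(21+42, 9+42) = Gamma(63, 51).
Predictive mean over a 6-week window = T·E[λ|data] = 6·63/51 = 126/17.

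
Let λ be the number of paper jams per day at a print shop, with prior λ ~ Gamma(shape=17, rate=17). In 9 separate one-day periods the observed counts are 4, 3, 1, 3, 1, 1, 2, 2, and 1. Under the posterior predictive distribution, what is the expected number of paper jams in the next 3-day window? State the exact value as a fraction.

Total count: 4 + 3 + 1 + 3 + 1 + 1 + 2 + 2 + 1 = 18.
Total exposure: 9 days.
Conjugate update: add total count to the shape and total exposure to the rate, giving Gamma(35, 26).
Predictive mean over a 3-day window = T·E[λ|data] = 3·35/26 = 105/26.

105/26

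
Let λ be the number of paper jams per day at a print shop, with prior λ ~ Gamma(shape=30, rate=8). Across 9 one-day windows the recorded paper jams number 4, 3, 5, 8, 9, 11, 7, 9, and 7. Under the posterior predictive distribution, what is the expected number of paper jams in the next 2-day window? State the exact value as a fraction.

186/17

Total count: 4 + 3 + 5 + 8 + 9 + 11 + 7 + 9 + 7 = 63.
Total exposure: 9 days.
By Gamma–Poisson conjugacy, the posterior is Gamma(α + Σx, β + Σt) = Gamma(30 + 63, 8 + 9) = Gamma(93, 17).
Predictive mean over a 2-day window = T·E[λ|data] = 2·93/17 = 186/17.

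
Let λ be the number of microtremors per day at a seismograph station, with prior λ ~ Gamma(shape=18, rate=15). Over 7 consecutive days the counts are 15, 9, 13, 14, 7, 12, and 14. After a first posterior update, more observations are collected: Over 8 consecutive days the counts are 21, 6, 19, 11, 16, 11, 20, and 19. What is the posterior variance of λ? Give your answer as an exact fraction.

1/4

Total count: 15 + 9 + 13 + 14 + 7 + 12 + 14 = 84.
Total exposure: 7 days.
After the first batch: Gamma(18 + 84, 15 + 7) = Gamma(102, 22).
Total count: 21 + 6 + 19 + 11 + 16 + 11 + 20 + 19 = 123.
Total exposure: 8 days.
After the second batch: Gamma(102 + 123, 22 + 8) = Gamma(225, 30).
Posterior variance = α'/β'² = 225/900 = 1/4.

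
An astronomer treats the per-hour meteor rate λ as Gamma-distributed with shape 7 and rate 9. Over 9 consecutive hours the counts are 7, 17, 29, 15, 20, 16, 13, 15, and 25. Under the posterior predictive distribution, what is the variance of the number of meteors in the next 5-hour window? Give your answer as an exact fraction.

4715/81

Total count: 7 + 17 + 29 + 15 + 20 + 16 + 13 + 15 + 25 = 157.
Total exposure: 9 hours.
The Gamma prior is conjugate for the Poisson rate, so λ | data ~ Gamma(7+157, 9+9) = Gamma(164, 18).
The posterior predictive for a window of length T is Negative Binomial with variance T·α'·(β'+T)/β'² = 5·164·23/324 = 4715/81.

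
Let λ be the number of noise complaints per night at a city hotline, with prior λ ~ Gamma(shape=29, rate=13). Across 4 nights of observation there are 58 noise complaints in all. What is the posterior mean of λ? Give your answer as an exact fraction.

87/17

Total count 58 over total exposure 4 nights.
By Gamma–Poisson conjugacy, the posterior is Gamma(α + Σx, β + Σt) = Gamma(29 + 58, 13 + 4) = Gamma(87, 17).
Posterior mean = α'/β' = 87/17.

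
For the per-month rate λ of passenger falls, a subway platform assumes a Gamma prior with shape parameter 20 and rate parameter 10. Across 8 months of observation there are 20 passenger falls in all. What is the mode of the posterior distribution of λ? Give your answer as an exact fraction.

Total count 20 over total exposure 8 months.
Gamma(α, β) with Poisson data over total exposure Σt gives posterior Gamma(α+Σx, β+Σt) = Gamma(40, 18).
Posterior mode = (α'−1)/β' = 39/18 = 13/6.

13/6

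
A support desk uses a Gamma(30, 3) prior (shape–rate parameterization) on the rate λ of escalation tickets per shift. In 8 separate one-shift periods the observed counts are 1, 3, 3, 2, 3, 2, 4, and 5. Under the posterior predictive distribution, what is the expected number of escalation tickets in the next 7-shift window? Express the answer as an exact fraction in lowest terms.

Total count: 1 + 3 + 3 + 2 + 3 + 2 + 4 + 5 = 23.
Total exposure: 8 shifts.
Conjugate update: add total count to the shape and total exposure to the rate, giving Gamma(53, 11).
Predictive mean over a 7-shift window = T·E[λ|data] = 7·53/11 = 371/11.

371/11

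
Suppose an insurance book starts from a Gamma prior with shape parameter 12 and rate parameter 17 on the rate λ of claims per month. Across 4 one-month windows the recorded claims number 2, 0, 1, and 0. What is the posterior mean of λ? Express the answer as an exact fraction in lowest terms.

Total count: 2 + 0 + 1 + 0 = 3.
Total exposure: 4 months.
Conjugate update: add total count to the shape and total exposure to the rate, giving Gamma(15, 21).
Posterior mean = α'/β' = 15/21 = 5/7.

5/7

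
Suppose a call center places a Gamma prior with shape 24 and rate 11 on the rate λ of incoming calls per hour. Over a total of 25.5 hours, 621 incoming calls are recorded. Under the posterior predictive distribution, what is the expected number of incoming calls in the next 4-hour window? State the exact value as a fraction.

5160/73

Total count 621 over total exposure 25.5 hours.
Gamma(α, β) with Poisson data over total exposure Σt gives posterior Gamma(α+Σx, β+Σt) = Gamma(645, 73/2).
Predictive mean over a 4-hour window = T·E[λ|data] = 4·645/(73/2) = 5160/73.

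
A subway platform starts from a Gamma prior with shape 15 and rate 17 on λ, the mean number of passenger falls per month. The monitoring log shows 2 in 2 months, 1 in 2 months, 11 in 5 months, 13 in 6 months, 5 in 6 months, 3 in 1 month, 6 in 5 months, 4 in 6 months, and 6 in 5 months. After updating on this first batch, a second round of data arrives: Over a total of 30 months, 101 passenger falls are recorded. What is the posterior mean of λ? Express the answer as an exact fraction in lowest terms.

Total count: 2 + 1 + 11 + 13 + 5 + 3 + 6 + 4 + 6 = 51.
Total exposure: 2 + 2 + 5 + 6 + 6 + 1 + 5 + 6 + 5 = 38 months.
After the first batch: Gamma(15 + 51, 17 + 38) = Gamma(66, 55).
Total count 101 over total exposure 30 months.
After the second batch: Gamma(66 + 101, 55 + 30) = Gamma(167, 85).
Posterior mean = α'/β' = 167/85.

167/85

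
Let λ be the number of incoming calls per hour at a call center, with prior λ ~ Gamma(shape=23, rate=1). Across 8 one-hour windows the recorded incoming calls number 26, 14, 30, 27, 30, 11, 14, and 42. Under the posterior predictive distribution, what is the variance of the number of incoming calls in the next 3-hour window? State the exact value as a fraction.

868/9

Total count: 26 + 14 + 30 + 27 + 30 + 11 + 14 + 42 = 194.
Total exposure: 8 hours.
The Gamma prior is conjugate for the Poisson rate, so λ | data ~ Gamma(23+194, 1+8) = Gamma(217, 9).
The posterior predictive for a window of length T is Negative Binomial with variance T·α'·(β'+T)/β'² = 3·217·12/81 = 868/9.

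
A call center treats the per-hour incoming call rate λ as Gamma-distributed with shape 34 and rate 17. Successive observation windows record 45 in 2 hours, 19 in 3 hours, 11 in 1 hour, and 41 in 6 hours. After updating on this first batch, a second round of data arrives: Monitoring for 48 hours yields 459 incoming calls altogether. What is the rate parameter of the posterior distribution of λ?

77

Total count: 45 + 19 + 11 + 41 = 116.
Total exposure: 2 + 3 + 1 + 6 = 12 hours.
After the first batch: Gamma(34 + 116, 17 + 12) = Gamma(150, 29).
Total count 459 over total exposure 48 hours.
After the second batch: Gamma(150 + 459, 29 + 48) = Gamma(609, 77).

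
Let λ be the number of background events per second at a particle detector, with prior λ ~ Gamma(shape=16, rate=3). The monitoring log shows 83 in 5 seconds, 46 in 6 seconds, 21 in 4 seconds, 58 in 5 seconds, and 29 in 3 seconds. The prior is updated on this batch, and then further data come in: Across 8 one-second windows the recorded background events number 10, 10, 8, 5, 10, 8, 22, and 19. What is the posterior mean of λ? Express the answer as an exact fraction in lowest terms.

Total count: 83 + 46 + 21 + 58 + 29 = 237.
Total exposure: 5 + 6 + 4 + 5 + 3 = 23 seconds.
After the first batch: Gamma(16 + 237, 3 + 23) = Gamma(253, 26).
Total count: 10 + 10 + 8 + 5 + 10 + 8 + 22 + 19 = 92.
Total exposure: 8 seconds.
After the second batch: Gamma(253 + 92, 26 + 8) = Gamma(345, 34).
Posterior mean = α'/β' = 345/34.

345/34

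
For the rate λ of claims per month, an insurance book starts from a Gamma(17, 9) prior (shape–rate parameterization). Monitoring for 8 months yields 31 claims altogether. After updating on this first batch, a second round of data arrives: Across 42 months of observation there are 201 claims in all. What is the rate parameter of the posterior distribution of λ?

Total count 31 over total exposure 8 months.
After the first batch: Gamma(17 + 31, 9 + 8) = Gamma(48, 17).
Total count 201 over total exposure 42 months.
After the second batch: Gamma(48 + 201, 17 + 42) = Gamma(249, 59).

59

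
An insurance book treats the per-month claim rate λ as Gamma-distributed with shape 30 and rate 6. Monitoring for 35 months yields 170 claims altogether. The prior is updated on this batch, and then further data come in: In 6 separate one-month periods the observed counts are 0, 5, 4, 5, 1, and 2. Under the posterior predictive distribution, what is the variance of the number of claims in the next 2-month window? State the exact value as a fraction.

21266/2209

Total count 170 over total exposure 35 months.
After the first batch: Gamma(30 + 170, 6 + 35) = Gamma(200, 41).
Total count: 0 + 5 + 4 + 5 + 1 + 2 = 17.
Total exposure: 6 months.
After the second batch: Gamma(200 + 17, 41 + 6) = Gamma(217, 47).
The posterior predictive for a window of length T is Negative Binomial with variance T·α'·(β'+T)/β'² = 2·217·49/2209 = 21266/2209.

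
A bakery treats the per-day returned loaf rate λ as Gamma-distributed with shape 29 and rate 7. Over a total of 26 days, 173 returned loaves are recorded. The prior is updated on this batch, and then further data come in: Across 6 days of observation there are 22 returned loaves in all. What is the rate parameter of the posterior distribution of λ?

Total count 173 over total exposure 26 days.
After the first batch: Gamma(29 + 173, 7 + 26) = Gamma(202, 33).
Total count 22 over total exposure 6 days.
After the second batch: Gamma(202 + 22, 33 + 6) = Gamma(224, 39).

39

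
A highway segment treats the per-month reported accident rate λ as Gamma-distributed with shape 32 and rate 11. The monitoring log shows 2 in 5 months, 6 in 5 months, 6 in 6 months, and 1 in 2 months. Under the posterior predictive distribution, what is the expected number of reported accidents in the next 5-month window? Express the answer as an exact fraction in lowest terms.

Total count: 2 + 6 + 6 + 1 = 15.
Total exposure: 5 + 5 + 6 + 2 = 18 months.
By Gamma–Poisson conjugacy, the posterior is Gamma(α + Σx, β + Σt) = Gamma(32 + 15, 11 + 18) = Gamma(47, 29).
Predictive mean over a 5-month window = T·E[λ|data] = 5·47/29 = 235/29.

235/29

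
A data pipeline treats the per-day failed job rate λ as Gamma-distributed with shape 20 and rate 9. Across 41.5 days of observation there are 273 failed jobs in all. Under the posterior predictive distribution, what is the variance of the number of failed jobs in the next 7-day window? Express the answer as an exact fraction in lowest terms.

Total count 273 over total exposure 41.5 days.
Posterior: α' = 20 + 273 = 293, β' = 9 + 41.5 = 101/2.
The posterior predictive for a window of length T is Negative Binomial with variance T·α'·(β'+T)/β'² = 7·293·(115/2)/(10201/4) = 471730/10201.

471730/10201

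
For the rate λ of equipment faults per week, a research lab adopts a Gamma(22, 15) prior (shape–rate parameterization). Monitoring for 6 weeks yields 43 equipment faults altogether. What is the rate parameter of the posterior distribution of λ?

21

Total count 43 over total exposure 6 weeks.
Conjugate update: add total count to the shape and total exposure to the rate, giving Gamma(65, 21).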